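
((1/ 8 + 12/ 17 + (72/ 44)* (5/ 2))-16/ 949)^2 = 48491042529601/ 2015559447616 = 24.06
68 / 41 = 1.66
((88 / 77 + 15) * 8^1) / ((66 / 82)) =37064 / 231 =160.45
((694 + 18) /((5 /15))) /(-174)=-356 /29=-12.28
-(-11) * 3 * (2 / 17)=66 / 17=3.88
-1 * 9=-9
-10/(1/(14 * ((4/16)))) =-35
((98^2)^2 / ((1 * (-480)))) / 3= -5764801 / 90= -64053.34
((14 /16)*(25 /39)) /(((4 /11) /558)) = 179025 /208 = 860.70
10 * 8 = 80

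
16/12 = 4/3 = 1.33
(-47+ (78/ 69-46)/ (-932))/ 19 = -251615/ 101821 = -2.47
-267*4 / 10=-534 / 5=-106.80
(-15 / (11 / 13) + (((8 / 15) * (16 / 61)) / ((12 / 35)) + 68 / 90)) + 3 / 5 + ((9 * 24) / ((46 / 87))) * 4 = 1123762328 / 694485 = 1618.12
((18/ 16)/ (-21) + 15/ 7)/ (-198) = -13/ 1232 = -0.01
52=52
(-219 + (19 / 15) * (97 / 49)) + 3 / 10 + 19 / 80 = -2539631 / 11760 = -215.96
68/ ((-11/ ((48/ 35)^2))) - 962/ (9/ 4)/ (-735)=-574072/ 51975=-11.05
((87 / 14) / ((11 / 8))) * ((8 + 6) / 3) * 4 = 928 / 11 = 84.36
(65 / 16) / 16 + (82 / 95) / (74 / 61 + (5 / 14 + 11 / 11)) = 0.59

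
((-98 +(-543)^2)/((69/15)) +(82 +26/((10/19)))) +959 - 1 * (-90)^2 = 6562671/115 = 57066.70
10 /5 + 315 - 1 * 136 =181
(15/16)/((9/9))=15/16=0.94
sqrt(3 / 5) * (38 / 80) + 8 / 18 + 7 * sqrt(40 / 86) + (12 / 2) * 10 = 19 * sqrt(15) / 200 + 14 * sqrt(215) / 43 + 544 / 9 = 65.59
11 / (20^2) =11 / 400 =0.03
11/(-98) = -11/98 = -0.11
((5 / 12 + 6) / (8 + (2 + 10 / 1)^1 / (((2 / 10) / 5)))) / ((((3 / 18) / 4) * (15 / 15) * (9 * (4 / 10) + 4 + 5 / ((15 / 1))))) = 15 / 238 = 0.06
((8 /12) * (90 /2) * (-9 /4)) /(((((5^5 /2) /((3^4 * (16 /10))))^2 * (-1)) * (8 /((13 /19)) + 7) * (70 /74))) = 44883072 /1708984375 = 0.03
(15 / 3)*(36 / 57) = 60 / 19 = 3.16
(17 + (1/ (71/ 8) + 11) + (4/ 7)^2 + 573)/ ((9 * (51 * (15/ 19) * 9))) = 13251911/ 71858745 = 0.18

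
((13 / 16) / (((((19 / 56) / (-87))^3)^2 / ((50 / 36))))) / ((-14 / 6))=-6467817627965946470400 / 47045881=-137478935253990.60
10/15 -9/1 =-25/3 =-8.33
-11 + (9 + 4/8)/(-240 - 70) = -6839/620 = -11.03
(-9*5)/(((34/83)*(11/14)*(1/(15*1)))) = -392175/187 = -2097.19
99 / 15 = 33 / 5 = 6.60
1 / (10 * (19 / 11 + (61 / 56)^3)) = 965888 / 29167475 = 0.03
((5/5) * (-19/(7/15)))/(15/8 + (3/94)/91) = -464360/21389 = -21.71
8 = 8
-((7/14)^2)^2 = -1/16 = -0.06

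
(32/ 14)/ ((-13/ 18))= -288/ 91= -3.16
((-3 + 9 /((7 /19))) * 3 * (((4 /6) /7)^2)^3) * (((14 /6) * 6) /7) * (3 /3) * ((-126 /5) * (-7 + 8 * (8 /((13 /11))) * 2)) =-1123840 /4588311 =-0.24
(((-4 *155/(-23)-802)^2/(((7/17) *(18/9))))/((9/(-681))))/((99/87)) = -1975641206302/40733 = -48502226.85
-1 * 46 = -46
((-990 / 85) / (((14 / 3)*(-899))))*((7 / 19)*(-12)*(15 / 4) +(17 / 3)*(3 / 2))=-91179 / 4065278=-0.02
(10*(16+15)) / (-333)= -310 / 333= -0.93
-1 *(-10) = 10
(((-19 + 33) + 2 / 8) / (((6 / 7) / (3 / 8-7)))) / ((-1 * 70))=1007 / 640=1.57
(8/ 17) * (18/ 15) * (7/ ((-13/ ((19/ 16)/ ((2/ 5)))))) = -399/ 442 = -0.90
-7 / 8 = -0.88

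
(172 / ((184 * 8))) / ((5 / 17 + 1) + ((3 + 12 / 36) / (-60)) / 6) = 19737 / 217028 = 0.09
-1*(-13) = 13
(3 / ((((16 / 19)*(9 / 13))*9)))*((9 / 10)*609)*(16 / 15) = 334.27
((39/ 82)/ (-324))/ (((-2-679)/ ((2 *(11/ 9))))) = 143/ 27139212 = 0.00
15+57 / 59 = 942 / 59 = 15.97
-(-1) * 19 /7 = 19 /7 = 2.71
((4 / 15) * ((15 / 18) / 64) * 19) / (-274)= -19 / 78912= -0.00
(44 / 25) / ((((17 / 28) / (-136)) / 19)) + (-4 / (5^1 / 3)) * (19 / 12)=-187359 / 25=-7494.36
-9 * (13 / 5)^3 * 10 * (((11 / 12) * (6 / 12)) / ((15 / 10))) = -24167 / 50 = -483.34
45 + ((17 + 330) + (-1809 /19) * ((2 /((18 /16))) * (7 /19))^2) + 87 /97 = 702686591 /1995969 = 352.05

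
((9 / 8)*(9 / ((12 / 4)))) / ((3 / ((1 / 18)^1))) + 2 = 33 / 16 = 2.06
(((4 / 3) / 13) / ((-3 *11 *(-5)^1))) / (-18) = -2 / 57915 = -0.00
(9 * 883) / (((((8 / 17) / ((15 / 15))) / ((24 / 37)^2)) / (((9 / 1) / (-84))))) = -7295346 / 9583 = -761.28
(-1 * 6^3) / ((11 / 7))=-1512 / 11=-137.45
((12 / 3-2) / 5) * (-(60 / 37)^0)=-2 / 5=-0.40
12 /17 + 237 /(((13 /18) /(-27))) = -1957938 /221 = -8859.45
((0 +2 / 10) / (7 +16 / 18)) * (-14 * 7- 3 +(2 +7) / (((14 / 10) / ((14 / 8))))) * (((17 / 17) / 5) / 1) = -0.46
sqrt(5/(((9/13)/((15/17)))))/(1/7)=35 * sqrt(663)/51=17.67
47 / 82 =0.57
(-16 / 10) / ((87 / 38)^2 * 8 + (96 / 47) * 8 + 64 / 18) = -0.03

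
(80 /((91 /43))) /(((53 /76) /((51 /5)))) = 2666688 /4823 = 552.91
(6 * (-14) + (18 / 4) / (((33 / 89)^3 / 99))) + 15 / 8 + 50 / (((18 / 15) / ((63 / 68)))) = 143097477 / 16456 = 8695.76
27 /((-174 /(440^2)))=-871200 /29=-30041.38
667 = 667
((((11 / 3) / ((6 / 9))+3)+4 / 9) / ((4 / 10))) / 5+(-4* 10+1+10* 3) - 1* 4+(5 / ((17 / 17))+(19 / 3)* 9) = 1925 / 36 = 53.47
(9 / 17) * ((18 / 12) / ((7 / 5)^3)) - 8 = -89921 / 11662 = -7.71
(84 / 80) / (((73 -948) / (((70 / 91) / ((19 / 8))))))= -12 / 30875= -0.00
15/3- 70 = -65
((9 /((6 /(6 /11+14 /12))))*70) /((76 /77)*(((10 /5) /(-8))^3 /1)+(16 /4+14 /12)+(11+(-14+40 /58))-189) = -0.97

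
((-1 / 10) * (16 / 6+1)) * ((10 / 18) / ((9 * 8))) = -11 / 3888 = -0.00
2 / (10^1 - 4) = 1 / 3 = 0.33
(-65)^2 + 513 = 4738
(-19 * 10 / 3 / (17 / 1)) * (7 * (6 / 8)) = -665 / 34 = -19.56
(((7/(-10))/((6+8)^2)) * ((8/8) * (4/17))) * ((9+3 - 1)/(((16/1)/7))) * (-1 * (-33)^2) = 11979/2720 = 4.40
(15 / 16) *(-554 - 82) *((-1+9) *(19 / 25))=-18126 / 5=-3625.20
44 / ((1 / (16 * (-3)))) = -2112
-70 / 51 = -1.37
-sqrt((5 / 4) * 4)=-sqrt(5)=-2.24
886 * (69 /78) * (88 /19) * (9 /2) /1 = 4034844 /247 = 16335.40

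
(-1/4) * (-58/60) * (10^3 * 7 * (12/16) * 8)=10150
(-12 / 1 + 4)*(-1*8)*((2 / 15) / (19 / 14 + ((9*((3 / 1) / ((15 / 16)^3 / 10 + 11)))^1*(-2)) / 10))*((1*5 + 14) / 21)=441587968 / 49753701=8.88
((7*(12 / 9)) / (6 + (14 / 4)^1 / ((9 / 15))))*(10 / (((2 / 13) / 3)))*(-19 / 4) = -51870 / 71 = -730.56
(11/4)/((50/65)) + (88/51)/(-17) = 120461/34680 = 3.47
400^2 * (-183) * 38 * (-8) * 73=649781760000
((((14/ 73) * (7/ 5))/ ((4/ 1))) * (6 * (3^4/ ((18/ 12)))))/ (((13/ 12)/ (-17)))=-1619352/ 4745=-341.28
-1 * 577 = -577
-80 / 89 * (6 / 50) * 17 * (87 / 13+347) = -3751968 / 5785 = -648.57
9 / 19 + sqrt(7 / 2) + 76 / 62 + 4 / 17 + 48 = sqrt(14) / 2 + 499997 / 10013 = 51.81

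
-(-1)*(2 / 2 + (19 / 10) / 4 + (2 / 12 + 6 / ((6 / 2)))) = 3.64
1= 1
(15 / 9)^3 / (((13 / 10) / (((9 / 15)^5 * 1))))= 18 / 65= 0.28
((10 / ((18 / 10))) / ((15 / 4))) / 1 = 1.48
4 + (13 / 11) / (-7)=295 / 77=3.83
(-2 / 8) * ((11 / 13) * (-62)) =341 / 26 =13.12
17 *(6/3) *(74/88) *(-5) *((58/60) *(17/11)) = -310097/1452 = -213.57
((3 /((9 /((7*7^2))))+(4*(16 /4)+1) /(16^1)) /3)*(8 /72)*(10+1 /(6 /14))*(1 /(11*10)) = 204943 /427680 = 0.48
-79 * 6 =-474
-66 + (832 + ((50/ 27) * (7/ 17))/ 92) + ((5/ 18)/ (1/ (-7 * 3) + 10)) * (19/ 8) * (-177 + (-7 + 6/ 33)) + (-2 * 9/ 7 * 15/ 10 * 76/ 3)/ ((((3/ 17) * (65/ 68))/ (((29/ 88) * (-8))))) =10605979217507/ 4649725080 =2280.99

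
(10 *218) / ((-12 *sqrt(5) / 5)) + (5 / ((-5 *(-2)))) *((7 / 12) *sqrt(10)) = -545 *sqrt(5) / 3 + 7 *sqrt(10) / 24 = -405.30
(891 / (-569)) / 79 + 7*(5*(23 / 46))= 1571503 / 89902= 17.48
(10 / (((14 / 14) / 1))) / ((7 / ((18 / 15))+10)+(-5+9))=60 / 119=0.50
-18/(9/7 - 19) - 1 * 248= -246.98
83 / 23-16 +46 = 773 / 23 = 33.61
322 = 322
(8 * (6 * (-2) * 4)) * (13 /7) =-713.14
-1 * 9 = -9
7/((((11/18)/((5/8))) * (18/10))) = 175/44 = 3.98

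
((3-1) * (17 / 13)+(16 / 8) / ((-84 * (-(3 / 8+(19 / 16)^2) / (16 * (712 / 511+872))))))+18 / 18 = 4037629615 / 21250957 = 190.00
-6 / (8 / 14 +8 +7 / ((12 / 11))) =-504 / 1259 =-0.40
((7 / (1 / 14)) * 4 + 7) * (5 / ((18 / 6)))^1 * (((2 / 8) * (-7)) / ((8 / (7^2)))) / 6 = -228095 / 192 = -1187.99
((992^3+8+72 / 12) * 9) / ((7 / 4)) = 35142894072 / 7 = 5020413438.86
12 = 12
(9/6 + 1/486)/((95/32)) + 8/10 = 30148/23085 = 1.31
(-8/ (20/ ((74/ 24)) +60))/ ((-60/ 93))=1147/ 6150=0.19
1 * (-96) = -96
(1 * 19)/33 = 19/33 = 0.58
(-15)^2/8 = 225/8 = 28.12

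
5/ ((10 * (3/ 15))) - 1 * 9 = -13/ 2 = -6.50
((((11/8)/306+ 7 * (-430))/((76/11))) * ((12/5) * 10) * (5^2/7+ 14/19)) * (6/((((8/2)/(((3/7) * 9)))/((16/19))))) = -1253973422889/5713547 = -219473.72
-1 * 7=-7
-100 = -100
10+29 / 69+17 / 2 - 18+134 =134.92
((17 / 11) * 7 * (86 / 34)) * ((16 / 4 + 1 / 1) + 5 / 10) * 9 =2709 / 2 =1354.50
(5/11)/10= 0.05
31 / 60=0.52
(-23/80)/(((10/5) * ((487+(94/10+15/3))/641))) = -641/3488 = -0.18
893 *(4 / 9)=3572 / 9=396.89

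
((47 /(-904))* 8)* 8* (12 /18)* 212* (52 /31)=-8290048 /10509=-788.85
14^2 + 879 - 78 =997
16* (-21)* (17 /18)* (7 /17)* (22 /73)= -8624 /219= -39.38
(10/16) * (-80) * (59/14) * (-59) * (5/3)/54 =435125/1134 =383.71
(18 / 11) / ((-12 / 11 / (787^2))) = -1858107 / 2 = -929053.50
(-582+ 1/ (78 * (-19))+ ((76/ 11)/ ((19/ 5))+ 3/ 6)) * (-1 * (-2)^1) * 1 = -9449984/ 8151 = -1159.36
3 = 3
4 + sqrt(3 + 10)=sqrt(13) + 4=7.61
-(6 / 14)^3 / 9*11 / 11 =-3 / 343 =-0.01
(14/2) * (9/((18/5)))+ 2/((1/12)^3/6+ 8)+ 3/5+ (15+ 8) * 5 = 22121431/165890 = 133.35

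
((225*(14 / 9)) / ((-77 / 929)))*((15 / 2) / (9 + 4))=-348375 / 143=-2436.19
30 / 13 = 2.31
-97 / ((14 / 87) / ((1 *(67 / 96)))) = -188471 / 448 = -420.69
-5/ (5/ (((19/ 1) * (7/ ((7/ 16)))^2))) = -4864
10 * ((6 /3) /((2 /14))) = 140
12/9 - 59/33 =-5/11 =-0.45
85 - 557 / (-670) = 57507 / 670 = 85.83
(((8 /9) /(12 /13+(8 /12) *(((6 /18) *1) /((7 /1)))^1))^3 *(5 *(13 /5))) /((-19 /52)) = -32602495744 /1135752949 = -28.71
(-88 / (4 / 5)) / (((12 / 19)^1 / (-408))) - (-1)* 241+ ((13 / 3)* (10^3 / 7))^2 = 200443741 / 441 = 454520.95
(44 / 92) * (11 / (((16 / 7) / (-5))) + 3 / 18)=-12617 / 1104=-11.43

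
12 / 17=0.71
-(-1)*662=662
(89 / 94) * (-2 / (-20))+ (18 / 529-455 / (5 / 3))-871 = -568801439 / 497260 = -1143.87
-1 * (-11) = 11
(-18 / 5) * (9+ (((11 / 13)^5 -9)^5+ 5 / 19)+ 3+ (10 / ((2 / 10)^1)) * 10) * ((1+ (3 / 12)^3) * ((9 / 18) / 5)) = 11008084321965526735924693537310475 / 660045736775234543530259958976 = 16677.76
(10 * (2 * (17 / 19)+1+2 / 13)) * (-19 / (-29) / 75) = 1454 / 5655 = 0.26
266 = 266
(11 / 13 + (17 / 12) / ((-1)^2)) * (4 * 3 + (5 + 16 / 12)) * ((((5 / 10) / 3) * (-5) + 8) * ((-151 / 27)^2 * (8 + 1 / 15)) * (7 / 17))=3224579963143 / 104398632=30887.19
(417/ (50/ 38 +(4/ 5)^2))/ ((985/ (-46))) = -9.96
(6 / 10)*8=24 / 5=4.80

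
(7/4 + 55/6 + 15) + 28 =647/12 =53.92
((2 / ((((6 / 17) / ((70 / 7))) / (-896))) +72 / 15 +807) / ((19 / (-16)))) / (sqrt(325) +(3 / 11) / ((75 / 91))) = -1154111420 / 26932329 +226700457500*sqrt(13) / 350120277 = 2291.72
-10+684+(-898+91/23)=-5061/23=-220.04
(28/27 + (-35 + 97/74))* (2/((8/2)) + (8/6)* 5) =-2805277/11988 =-234.01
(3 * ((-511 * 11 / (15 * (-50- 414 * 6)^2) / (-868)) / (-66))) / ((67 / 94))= -3431 / 800204460720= -0.00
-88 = -88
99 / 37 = 2.68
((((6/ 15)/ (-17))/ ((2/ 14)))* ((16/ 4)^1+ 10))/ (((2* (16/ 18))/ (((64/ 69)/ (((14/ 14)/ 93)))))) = -218736/ 1955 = -111.89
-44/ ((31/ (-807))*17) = 35508/ 527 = 67.38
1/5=0.20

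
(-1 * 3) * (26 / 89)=-78 / 89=-0.88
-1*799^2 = -638401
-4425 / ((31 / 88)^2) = -34267200 / 961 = -35657.86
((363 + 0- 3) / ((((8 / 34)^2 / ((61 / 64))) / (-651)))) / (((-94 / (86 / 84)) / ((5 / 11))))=5287377825 / 264704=19974.68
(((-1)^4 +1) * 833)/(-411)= -1666/411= -4.05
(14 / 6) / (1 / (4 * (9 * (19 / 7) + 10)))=964 / 3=321.33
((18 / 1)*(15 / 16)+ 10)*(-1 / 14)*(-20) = 1075 / 28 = 38.39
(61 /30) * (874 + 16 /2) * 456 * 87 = 355738824 /5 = 71147764.80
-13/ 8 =-1.62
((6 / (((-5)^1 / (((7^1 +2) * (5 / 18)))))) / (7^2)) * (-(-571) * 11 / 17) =-18843 / 833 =-22.62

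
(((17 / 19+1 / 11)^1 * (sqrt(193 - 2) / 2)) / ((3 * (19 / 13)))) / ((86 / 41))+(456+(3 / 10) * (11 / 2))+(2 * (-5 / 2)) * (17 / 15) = 54899 * sqrt(191) / 1024518+27119 / 60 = 452.72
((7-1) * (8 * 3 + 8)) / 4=48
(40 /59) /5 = 8 /59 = 0.14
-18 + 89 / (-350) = -6389 / 350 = -18.25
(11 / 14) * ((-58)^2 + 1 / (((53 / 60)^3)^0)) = 37015 / 14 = 2643.93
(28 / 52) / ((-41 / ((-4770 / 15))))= 4.18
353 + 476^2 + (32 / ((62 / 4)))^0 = 226930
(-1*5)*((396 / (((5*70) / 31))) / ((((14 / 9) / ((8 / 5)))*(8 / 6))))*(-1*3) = 497178 / 1225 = 405.86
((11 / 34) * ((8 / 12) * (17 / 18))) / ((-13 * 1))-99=-69509 / 702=-99.02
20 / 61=0.33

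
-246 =-246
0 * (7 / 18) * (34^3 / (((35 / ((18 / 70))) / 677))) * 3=0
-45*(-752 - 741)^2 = -100307205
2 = 2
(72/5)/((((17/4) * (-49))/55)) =-3168/833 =-3.80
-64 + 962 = 898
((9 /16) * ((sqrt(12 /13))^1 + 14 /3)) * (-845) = -17745 /8 - 585 * sqrt(39) /8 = -2674.79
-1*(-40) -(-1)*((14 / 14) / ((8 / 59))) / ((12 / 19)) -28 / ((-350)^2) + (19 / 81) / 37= 21685234721 / 419580000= 51.68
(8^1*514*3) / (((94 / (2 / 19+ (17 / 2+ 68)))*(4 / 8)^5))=287280768 / 893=321702.99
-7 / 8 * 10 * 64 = -560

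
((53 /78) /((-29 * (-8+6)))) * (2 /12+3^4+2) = 26447 /27144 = 0.97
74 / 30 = 37 / 15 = 2.47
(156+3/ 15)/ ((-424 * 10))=-781/ 21200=-0.04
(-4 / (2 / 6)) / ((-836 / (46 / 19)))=138 / 3971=0.03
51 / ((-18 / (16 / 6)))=-68 / 9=-7.56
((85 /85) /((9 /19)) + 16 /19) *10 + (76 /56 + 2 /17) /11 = 13280921 /447678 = 29.67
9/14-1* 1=-5/14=-0.36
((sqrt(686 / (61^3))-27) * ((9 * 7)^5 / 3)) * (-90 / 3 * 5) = 1339789333050-347352790050 * sqrt(854) / 3721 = 1337061360116.91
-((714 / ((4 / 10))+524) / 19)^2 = -5331481 / 361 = -14768.65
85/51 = 5/3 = 1.67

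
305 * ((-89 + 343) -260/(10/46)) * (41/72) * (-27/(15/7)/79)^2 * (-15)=1558455633/24964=62428.12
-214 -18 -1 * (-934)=702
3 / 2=1.50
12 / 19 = 0.63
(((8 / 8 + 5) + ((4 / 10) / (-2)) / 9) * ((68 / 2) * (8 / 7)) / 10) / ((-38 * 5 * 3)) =-18292 / 448875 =-0.04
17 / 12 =1.42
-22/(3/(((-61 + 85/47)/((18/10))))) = 306020/1269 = 241.15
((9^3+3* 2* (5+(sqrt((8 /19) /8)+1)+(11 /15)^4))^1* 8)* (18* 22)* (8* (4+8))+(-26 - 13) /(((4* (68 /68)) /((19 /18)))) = 1824768* sqrt(19) /19+3497784624377 /15000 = 233604272.11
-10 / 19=-0.53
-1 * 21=-21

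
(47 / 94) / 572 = 1 / 1144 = 0.00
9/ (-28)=-9/ 28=-0.32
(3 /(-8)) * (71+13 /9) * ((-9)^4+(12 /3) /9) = -9625639 /54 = -178252.57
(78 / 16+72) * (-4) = -615 / 2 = -307.50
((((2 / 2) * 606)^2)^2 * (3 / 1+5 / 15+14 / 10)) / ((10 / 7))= 11171092168152 / 25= 446843686726.08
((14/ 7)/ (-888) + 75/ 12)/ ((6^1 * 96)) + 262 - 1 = 33375979/ 127872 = 261.01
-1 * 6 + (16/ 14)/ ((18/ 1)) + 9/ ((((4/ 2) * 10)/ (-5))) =-2063/ 252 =-8.19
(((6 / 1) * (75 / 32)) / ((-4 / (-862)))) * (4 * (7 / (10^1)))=135765 / 16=8485.31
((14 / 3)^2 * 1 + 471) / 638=4435 / 5742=0.77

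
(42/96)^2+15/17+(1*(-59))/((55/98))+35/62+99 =-33309079/7420160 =-4.49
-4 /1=-4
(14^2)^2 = 38416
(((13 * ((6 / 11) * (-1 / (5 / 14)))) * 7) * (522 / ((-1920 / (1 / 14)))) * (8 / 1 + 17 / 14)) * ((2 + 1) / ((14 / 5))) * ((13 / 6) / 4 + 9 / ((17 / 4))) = 13568607 / 191488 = 70.86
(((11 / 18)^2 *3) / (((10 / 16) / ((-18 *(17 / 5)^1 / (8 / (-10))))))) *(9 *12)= 74052 / 5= 14810.40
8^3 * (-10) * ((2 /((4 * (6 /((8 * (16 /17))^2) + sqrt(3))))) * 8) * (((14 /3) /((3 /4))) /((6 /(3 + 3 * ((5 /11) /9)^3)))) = 1317459576781537280 /583852883417991 -37344736515551395840 * sqrt(3) /1751558650253973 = -34672.32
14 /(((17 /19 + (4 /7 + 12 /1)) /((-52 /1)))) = -96824 /1791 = -54.06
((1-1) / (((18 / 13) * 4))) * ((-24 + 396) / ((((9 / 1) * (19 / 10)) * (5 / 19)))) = 0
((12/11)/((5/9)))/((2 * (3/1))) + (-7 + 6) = -37/55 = -0.67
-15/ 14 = -1.07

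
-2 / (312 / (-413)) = 413 / 156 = 2.65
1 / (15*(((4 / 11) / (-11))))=-121 / 60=-2.02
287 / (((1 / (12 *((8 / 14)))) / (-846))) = -1664928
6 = 6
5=5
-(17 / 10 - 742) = 7403 / 10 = 740.30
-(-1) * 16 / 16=1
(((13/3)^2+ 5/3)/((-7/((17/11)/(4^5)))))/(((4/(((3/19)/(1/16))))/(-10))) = 1955/70224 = 0.03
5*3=15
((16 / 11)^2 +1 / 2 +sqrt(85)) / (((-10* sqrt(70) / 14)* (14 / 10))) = sqrt(70)* (-242* sqrt(85) -633) / 16940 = -1.41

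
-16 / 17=-0.94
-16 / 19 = -0.84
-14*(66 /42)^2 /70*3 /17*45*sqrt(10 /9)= -1089*sqrt(10) /833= -4.13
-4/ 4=-1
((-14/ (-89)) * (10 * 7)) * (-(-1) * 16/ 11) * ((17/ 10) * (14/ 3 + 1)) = 453152/ 2937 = 154.29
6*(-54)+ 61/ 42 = -13547/ 42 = -322.55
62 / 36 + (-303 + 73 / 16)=-42727 / 144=-296.72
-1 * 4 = -4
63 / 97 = 0.65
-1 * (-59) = 59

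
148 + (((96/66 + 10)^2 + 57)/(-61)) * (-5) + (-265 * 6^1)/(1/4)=-45736907/7381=-6196.57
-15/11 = -1.36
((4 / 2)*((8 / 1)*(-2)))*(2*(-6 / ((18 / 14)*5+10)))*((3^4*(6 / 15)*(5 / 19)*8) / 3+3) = 1314432 / 2185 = 601.57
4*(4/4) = 4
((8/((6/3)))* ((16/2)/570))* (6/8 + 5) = 92/285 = 0.32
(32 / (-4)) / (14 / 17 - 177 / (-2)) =-272 / 3037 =-0.09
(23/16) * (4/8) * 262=3013/16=188.31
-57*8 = -456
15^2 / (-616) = -225 / 616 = -0.37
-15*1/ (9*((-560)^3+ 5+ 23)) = 5/ 526847916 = 0.00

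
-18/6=-3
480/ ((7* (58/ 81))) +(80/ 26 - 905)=-2127455/ 2639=-806.16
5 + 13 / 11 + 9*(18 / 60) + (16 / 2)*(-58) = -50063 / 110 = -455.12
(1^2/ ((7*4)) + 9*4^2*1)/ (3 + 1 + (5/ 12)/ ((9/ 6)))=36297/ 1078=33.67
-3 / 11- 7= -80 / 11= -7.27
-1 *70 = -70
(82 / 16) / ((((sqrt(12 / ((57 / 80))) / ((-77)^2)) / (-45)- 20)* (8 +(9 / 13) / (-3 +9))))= -720889563569175 / 22830423701764496 +28441413* sqrt(95) / 11415211850882248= -0.03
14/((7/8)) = 16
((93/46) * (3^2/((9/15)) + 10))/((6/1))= 775/92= 8.42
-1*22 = -22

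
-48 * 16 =-768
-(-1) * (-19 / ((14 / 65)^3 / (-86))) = 224368625 / 1372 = 163533.98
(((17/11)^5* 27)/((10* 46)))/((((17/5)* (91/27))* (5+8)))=60886809/17528146636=0.00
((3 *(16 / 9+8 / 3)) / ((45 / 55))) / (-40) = -11 / 27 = -0.41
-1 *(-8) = 8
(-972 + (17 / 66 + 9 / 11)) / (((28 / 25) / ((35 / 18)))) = -8010125 / 4752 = -1685.63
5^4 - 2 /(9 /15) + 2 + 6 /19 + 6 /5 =178177 /285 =625.18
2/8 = 1/4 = 0.25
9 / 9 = 1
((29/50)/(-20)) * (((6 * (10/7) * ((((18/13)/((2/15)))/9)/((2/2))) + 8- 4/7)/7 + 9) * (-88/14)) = 2331571/1114750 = 2.09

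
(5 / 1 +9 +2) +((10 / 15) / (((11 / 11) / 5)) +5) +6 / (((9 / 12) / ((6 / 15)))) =413 / 15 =27.53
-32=-32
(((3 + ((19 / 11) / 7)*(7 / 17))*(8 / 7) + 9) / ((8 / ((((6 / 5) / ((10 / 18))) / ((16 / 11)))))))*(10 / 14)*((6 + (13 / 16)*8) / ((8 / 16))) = 2216835 / 53312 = 41.58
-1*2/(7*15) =-2/105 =-0.02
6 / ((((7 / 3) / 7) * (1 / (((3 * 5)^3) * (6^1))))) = 364500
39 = 39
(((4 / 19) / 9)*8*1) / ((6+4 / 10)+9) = 160 / 13167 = 0.01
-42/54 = -7/9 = -0.78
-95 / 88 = -1.08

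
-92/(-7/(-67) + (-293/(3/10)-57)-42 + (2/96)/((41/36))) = 3032688/35454229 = 0.09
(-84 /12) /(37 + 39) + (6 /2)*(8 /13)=1.75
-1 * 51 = -51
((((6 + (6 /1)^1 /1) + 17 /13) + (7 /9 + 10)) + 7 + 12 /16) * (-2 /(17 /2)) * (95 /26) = -1415405 /51714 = -27.37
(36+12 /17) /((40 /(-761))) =-59358 /85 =-698.33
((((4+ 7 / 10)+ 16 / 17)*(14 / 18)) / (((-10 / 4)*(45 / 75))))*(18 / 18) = -6713 / 2295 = -2.93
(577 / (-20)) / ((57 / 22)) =-6347 / 570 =-11.14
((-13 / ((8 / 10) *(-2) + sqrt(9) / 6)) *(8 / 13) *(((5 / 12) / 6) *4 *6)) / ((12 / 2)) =200 / 99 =2.02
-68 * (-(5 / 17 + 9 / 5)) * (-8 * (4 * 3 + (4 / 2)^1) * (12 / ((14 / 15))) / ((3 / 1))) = -68352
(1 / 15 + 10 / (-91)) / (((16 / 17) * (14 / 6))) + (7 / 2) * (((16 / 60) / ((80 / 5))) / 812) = -34777 / 1773408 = -0.02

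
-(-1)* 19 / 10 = 19 / 10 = 1.90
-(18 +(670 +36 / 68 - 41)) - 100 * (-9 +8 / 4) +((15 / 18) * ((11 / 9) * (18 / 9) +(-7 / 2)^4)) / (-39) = 28190147 / 572832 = 49.21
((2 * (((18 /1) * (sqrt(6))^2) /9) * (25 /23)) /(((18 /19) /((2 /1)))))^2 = 3032.98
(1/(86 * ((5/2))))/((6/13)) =13/1290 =0.01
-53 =-53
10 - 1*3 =7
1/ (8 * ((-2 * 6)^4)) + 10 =1658881/ 165888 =10.00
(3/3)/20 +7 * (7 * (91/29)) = 153.81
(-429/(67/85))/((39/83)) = -77605/67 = -1158.28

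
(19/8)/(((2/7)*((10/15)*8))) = 1.56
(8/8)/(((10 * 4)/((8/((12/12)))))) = 1/5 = 0.20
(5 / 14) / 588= 5 / 8232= 0.00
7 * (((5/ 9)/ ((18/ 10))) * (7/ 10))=245/ 162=1.51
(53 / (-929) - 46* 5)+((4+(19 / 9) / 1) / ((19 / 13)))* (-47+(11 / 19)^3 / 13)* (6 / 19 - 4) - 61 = 995420367492 / 2300295971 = 432.74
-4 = -4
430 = 430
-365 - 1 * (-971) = 606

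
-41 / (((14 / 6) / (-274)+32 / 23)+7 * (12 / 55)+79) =-1039830 / 2077379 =-0.50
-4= -4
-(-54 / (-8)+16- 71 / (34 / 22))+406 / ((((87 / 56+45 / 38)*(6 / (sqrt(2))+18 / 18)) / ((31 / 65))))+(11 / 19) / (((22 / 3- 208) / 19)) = 13391504*sqrt(2) / 1072955+73541900659 / 3875513460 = 36.63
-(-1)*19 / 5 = 3.80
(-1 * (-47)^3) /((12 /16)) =415292 /3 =138430.67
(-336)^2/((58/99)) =5588352/29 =192701.79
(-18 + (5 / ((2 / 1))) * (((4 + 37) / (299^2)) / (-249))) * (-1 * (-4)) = -72.00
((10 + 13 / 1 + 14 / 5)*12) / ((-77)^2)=1548 / 29645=0.05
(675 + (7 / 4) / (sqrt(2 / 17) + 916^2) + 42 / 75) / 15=20213185103178449 / 448809544099125 - 7 * sqrt(34) / 718095270558600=45.04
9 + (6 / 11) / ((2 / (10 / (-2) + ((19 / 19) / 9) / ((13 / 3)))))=1093 / 143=7.64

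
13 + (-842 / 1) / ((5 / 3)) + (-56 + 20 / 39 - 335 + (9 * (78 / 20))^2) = 1362359 / 3900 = 349.32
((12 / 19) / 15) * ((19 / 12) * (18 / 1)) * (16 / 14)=48 / 35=1.37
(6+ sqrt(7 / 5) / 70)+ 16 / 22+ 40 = sqrt(35) / 350+ 514 / 11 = 46.74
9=9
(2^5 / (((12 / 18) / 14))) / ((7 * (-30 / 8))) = -128 / 5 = -25.60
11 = 11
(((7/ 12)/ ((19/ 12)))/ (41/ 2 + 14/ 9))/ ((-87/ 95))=-210/ 11513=-0.02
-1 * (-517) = 517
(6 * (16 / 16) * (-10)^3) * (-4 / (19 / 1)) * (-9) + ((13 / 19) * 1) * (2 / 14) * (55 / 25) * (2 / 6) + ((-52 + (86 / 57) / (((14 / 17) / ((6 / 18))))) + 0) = -68347136 / 5985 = -11419.74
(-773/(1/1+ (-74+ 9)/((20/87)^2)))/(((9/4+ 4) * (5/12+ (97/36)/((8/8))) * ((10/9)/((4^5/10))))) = 256462848/86027375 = 2.98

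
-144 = -144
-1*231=-231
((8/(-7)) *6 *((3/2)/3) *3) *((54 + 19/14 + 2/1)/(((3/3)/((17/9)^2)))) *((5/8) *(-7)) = 1160335/126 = 9209.01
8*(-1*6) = -48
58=58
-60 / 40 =-3 / 2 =-1.50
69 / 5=13.80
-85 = -85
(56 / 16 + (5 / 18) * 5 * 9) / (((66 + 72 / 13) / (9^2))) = 2808 / 155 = 18.12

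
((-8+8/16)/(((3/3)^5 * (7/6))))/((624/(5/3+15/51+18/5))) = -709/12376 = -0.06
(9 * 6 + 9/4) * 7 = 1575/4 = 393.75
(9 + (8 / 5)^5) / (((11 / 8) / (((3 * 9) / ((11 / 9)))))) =118375992 / 378125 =313.06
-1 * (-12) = 12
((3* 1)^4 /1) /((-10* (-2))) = 81 /20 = 4.05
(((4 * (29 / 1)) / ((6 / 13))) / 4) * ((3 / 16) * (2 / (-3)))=-377 / 48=-7.85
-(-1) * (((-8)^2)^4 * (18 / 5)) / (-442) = -150994944 / 1105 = -136647.01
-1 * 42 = -42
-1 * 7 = -7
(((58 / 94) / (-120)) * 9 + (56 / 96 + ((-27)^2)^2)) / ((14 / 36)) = 8991990807 / 6580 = 1366563.95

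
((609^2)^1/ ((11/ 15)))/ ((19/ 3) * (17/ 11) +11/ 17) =283723965/ 5854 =48466.68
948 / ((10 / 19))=1801.20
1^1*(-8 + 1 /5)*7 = -273 /5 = -54.60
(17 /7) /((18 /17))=289 /126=2.29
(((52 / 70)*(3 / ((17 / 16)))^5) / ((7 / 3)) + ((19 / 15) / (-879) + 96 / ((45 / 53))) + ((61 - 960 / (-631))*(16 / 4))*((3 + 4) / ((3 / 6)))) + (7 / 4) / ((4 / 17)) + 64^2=72004775534660687233 / 9261261838669680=7774.83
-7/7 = -1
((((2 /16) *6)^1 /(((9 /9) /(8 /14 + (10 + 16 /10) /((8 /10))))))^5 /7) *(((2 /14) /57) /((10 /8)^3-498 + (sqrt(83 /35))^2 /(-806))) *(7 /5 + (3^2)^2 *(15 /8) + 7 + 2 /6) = -9745135873940867907 /455551664687386624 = -21.39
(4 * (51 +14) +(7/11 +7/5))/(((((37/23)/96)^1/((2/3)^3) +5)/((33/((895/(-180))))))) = -9164648448/26646835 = -343.93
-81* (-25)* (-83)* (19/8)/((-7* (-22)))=-3193425/1232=-2592.07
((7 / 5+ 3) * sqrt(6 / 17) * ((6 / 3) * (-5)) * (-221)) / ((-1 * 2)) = -286 * sqrt(102) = -2888.46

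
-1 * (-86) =86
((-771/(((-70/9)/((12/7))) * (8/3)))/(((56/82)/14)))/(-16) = -2560491/31360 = -81.65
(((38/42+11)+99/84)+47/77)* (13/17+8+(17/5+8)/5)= 151.24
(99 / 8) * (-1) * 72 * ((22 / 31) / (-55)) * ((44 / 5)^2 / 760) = 431244 / 368125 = 1.17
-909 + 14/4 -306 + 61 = -2301/2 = -1150.50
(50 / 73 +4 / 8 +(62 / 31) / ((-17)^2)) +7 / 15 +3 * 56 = 107378573 / 632910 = 169.66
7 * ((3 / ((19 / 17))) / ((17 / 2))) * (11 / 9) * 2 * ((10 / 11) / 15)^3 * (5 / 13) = 1120 / 2420847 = 0.00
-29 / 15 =-1.93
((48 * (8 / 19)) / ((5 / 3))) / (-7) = -1152 / 665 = -1.73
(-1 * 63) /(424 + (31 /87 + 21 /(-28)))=-0.15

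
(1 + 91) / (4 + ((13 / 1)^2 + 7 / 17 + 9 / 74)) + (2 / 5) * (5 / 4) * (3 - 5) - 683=-149204884 / 218305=-683.47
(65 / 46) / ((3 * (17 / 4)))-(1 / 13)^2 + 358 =70989643 / 198237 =358.10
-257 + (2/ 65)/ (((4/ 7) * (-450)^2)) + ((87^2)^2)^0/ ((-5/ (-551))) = -3864509993/ 26325000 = -146.80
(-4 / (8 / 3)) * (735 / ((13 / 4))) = -4410 / 13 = -339.23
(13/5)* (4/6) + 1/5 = 29/15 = 1.93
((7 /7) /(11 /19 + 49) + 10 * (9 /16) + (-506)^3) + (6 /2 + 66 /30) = -129554205.15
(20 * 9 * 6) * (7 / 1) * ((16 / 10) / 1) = 12096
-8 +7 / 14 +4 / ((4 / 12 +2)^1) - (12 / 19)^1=-1707 / 266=-6.42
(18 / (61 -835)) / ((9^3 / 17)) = -17 / 31347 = -0.00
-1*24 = -24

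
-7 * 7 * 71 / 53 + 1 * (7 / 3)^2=-28714 / 477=-60.20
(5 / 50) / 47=1 / 470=0.00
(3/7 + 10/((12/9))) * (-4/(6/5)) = -185/7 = -26.43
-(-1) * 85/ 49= 1.73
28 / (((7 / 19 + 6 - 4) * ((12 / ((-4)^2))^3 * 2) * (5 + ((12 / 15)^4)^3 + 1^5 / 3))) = 2.59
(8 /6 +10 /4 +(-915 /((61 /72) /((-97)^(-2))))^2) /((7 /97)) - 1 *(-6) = 2273165459 /38332266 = 59.30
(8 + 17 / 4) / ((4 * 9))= 49 / 144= 0.34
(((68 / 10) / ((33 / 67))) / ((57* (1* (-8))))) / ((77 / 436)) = -124151 / 724185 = -0.17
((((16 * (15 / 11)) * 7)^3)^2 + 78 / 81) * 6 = 1214085997264988121172 / 15944049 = 76146654922158.61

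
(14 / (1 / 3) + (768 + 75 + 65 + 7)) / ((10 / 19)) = 1818.30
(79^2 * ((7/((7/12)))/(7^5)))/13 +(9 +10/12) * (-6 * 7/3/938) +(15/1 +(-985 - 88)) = -92910502541/87833382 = -1057.80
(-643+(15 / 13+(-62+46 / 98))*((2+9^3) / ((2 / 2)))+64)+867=-43847.42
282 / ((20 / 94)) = 6627 / 5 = 1325.40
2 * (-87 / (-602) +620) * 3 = 1119981 / 301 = 3720.87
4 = 4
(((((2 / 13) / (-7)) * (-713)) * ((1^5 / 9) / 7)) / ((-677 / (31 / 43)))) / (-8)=22103 / 667573452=0.00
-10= -10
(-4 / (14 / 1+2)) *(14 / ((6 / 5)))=-35 / 12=-2.92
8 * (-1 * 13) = -104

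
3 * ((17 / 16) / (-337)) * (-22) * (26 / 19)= 7293 / 25612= 0.28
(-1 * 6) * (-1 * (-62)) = -372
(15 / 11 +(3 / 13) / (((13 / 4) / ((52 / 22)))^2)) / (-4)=-2337 / 6292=-0.37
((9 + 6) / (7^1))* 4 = 8.57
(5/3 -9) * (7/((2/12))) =-308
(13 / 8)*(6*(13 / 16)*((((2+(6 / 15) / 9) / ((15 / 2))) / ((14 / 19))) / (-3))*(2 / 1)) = -73853 / 37800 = -1.95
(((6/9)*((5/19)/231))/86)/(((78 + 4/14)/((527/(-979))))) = -2635/43393082436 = -0.00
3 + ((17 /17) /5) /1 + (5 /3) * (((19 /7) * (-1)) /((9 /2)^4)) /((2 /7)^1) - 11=-771437 /98415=-7.84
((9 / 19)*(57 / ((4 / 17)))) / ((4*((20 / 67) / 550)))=1691415 / 32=52856.72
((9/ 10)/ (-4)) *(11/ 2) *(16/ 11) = -9/ 5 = -1.80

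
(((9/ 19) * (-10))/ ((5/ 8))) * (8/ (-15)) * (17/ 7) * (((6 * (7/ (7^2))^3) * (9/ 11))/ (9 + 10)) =352512/ 47671855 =0.01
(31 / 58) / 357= 0.00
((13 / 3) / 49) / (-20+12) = -13 / 1176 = -0.01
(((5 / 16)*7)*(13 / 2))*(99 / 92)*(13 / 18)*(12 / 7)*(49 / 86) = 1366365 / 126592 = 10.79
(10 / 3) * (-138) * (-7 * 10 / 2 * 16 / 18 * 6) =257600 / 3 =85866.67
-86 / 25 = -3.44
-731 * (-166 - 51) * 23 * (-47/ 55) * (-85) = 2915088379/ 11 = 265008034.45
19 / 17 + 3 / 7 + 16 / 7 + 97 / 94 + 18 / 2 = 155081 / 11186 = 13.86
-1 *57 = -57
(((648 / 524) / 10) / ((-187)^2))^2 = 0.00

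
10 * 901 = 9010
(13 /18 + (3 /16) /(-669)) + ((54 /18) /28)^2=577015 /786744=0.73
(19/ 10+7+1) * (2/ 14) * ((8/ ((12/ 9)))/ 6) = 99/ 70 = 1.41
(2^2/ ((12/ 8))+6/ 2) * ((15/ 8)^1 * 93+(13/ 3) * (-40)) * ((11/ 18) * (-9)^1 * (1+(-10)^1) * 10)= 23375/ 8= 2921.88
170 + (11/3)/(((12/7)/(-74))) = 211/18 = 11.72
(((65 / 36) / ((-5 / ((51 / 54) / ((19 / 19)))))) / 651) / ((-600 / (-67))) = -14807 / 253108800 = -0.00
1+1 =2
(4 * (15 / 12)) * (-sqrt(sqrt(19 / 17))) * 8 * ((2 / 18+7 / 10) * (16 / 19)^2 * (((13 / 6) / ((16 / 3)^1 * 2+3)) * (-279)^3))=1172482242048 * 17^(3 / 4) * 19^(1 / 4) / 251617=81450055.59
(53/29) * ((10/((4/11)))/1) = 2915/58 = 50.26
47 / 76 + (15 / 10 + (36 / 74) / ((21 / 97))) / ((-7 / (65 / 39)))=-37719 / 137788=-0.27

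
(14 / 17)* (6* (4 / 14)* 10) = 240 / 17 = 14.12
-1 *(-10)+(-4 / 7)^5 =167046 / 16807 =9.94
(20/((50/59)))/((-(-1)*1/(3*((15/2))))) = 531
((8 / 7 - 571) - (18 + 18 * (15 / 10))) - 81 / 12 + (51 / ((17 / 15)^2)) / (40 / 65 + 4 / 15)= -2950420 / 5117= -576.59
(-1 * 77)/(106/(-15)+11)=-1155/59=-19.58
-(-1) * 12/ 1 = 12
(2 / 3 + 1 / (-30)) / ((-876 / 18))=-19 / 1460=-0.01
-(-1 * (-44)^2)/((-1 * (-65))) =1936/65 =29.78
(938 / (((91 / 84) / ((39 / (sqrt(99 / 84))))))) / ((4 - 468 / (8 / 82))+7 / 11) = -1876 * sqrt(231) / 4393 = -6.49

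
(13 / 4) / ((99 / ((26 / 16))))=169 / 3168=0.05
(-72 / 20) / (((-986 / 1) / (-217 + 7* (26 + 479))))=29862 / 2465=12.11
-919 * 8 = -7352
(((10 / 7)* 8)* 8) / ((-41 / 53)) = -33920 / 287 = -118.19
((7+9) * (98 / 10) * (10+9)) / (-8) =-1862 / 5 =-372.40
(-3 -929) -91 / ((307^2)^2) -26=-8509793293049 / 8882874001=-958.00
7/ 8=0.88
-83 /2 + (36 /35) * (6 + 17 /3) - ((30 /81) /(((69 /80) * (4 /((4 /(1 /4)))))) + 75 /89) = -10631663 /331614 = -32.06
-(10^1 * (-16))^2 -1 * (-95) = -25505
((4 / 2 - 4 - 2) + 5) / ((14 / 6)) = 0.43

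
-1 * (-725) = 725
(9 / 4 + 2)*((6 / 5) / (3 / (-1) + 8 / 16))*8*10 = -163.20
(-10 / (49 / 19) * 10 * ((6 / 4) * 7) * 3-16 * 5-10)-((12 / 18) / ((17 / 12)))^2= -2653468 / 2023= -1311.65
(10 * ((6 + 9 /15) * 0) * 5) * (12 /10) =0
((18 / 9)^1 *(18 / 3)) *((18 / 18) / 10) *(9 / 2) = 27 / 5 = 5.40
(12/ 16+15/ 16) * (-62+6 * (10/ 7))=-5049/ 56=-90.16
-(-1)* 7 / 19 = 7 / 19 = 0.37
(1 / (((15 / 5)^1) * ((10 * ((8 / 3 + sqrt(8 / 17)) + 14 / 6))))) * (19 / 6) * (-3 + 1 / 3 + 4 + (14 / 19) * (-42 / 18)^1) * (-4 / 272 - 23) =17215 / 90072 - 3443 * sqrt(34) / 765612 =0.16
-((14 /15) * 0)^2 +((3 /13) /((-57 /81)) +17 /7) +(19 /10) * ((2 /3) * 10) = 76598 /5187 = 14.77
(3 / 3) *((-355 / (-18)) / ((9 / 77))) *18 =27335 / 9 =3037.22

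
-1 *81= -81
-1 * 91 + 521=430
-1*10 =-10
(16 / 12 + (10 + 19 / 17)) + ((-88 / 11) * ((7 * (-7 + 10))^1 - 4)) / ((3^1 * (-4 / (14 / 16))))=1521 / 68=22.37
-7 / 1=-7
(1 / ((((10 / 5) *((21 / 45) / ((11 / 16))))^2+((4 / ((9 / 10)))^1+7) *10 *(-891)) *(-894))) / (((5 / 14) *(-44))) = -1155 / 1654545512104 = -0.00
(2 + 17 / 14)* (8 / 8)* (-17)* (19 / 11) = -14535 / 154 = -94.38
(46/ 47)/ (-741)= -46/ 34827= -0.00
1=1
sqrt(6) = 2.45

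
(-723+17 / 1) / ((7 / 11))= -7766 / 7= -1109.43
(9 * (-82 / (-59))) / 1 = 738 / 59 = 12.51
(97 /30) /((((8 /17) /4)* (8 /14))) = 11543 /240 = 48.10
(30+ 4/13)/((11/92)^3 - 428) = -0.07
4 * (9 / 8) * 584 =2628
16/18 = 8/9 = 0.89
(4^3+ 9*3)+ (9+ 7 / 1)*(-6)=-5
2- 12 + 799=789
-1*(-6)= 6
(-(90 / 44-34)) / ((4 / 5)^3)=87875 / 1408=62.41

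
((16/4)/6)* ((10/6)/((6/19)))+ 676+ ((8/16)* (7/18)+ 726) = 151817/108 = 1405.71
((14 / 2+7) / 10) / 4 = 7 / 20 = 0.35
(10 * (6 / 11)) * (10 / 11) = 600 / 121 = 4.96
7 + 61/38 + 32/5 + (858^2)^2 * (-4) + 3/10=-205936225259026/95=-2167749739568.69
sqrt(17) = 4.12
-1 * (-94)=94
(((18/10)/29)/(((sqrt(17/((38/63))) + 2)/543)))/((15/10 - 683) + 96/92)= 17084952/4171014755 - 674406* sqrt(4522)/4171014755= -0.01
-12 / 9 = -4 / 3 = -1.33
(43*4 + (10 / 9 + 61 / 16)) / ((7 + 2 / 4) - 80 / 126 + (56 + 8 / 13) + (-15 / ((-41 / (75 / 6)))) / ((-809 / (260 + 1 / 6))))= 76899241783 / 26952336812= 2.85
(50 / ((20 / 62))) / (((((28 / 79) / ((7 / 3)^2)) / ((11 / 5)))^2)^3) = 1570610847533438049162439 / 6802444800000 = 230889172012.60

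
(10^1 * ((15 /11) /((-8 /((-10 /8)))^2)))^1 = 1875 /5632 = 0.33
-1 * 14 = -14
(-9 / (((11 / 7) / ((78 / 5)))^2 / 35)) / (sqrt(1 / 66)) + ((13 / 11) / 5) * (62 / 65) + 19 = 5287 / 275- 18781308 * sqrt(66) / 605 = -252179.23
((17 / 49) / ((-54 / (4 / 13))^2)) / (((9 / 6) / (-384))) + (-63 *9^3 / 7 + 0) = -39607783697 / 6036849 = -6561.00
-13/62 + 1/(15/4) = 53/930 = 0.06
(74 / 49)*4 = 296 / 49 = 6.04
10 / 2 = 5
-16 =-16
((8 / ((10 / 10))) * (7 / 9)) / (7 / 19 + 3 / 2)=2128 / 639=3.33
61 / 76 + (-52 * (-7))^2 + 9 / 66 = 110767441 / 836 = 132496.94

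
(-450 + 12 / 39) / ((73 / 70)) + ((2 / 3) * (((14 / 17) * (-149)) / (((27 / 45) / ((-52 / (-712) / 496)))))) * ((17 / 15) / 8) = -1950990496931 / 4524406848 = -431.21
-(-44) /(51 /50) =2200 /51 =43.14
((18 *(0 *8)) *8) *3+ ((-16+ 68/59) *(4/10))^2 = 3069504/87025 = 35.27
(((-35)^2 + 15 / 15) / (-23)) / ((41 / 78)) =-95628 / 943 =-101.41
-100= -100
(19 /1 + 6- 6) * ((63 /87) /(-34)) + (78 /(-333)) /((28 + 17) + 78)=-5473183 /13461858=-0.41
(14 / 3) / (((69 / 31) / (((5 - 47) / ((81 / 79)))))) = -480004 / 5589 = -85.88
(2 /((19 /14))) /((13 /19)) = 28 /13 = 2.15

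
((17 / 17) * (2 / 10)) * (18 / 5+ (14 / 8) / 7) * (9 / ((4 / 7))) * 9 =43659 / 400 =109.15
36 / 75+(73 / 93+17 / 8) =63053 / 18600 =3.39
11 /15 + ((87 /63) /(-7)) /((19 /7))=1318 /1995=0.66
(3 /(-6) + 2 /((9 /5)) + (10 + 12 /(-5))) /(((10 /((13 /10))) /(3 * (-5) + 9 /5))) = -105677 /7500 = -14.09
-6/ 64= -3/ 32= -0.09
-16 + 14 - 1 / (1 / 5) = -7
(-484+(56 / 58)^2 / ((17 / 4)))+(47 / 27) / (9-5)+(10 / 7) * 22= -4884558239 / 10808532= -451.92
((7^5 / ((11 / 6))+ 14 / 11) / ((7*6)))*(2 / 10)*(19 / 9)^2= 2600644 / 13365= 194.59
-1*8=-8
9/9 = 1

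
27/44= 0.61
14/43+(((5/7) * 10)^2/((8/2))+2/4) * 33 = 1844653/4214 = 437.74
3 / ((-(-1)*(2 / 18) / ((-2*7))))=-378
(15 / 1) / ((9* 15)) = 1 / 9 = 0.11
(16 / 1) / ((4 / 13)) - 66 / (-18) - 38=53 / 3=17.67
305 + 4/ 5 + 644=4749/ 5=949.80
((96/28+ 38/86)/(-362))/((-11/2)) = 1165/599291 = 0.00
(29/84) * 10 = 145/42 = 3.45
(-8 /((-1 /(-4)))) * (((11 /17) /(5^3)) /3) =-352 /6375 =-0.06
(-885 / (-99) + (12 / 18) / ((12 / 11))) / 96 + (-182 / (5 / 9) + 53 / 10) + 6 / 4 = -30479377 / 95040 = -320.70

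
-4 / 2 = -2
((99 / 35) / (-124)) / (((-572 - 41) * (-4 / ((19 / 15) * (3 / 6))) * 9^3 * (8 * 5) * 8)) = -0.00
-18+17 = -1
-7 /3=-2.33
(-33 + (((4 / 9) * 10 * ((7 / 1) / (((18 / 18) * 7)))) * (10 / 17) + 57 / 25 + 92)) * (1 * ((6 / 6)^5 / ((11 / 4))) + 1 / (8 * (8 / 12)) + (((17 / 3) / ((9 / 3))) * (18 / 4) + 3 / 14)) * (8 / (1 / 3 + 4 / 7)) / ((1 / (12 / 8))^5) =11298610377 / 284240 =39750.25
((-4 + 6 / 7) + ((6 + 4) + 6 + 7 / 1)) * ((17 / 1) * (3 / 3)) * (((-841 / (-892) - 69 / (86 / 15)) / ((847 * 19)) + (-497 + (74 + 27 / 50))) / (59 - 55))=-1400450199087461 / 39280379600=-35652.66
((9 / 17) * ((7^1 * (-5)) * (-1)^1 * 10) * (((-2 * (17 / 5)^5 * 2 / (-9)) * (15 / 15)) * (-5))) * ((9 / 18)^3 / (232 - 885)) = 584647 / 16325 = 35.81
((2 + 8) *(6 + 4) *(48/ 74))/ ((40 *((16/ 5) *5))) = 15/ 148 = 0.10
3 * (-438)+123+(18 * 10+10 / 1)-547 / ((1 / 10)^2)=-55701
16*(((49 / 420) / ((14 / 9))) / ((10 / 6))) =18 / 25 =0.72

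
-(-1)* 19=19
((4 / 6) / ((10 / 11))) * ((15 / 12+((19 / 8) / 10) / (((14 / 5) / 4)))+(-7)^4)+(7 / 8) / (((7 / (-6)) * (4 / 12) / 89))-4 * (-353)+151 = 524941 / 168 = 3124.65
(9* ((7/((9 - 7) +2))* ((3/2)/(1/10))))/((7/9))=1215/4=303.75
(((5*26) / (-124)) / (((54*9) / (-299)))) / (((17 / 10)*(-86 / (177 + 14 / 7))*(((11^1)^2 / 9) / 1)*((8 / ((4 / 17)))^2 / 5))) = -86971625 / 342330843888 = -0.00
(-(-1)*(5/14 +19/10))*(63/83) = 711/415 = 1.71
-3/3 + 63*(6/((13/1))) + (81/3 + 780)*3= 31838/13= 2449.08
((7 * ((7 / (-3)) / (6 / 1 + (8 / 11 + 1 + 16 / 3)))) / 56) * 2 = -77 / 1724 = -0.04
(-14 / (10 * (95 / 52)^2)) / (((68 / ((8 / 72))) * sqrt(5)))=-4732 * sqrt(5) / 34520625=-0.00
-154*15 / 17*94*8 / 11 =-157920 / 17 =-9289.41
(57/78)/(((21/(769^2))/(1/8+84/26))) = 3921314791/56784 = 69056.68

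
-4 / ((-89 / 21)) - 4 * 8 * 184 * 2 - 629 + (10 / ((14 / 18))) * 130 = -6686427 / 623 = -10732.63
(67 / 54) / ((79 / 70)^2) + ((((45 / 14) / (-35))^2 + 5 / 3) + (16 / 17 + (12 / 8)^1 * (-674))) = -27715651748189 / 27511800876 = -1007.41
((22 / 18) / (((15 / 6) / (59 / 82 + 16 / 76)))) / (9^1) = 1771 / 35055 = 0.05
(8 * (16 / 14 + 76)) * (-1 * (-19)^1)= 82080 / 7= 11725.71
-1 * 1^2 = -1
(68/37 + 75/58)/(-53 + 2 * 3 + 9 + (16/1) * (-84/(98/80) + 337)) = 47033/63946508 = 0.00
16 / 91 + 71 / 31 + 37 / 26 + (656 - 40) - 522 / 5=14541951 / 28210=515.49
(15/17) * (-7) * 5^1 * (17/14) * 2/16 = -75/16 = -4.69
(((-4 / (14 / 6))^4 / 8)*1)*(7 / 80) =162 / 1715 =0.09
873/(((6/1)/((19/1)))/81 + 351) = 447849/180065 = 2.49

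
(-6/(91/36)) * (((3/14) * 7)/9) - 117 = -10683/91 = -117.40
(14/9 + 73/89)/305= 1903/244305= 0.01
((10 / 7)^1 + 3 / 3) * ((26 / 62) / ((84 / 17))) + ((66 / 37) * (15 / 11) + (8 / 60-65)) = -209844431 / 3372180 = -62.23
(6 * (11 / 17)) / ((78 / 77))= 847 / 221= 3.83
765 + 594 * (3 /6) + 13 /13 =1063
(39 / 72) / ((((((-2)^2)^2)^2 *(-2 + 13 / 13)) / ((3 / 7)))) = -13 / 14336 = -0.00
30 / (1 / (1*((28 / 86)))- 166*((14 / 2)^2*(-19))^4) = -0.00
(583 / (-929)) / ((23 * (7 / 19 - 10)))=11077 / 3910161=0.00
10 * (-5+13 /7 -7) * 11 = -7810 /7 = -1115.71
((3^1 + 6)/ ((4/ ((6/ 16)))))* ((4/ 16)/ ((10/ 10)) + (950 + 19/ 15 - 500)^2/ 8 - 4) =137437833/ 6400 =21474.66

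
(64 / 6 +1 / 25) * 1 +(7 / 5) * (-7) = 68 / 75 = 0.91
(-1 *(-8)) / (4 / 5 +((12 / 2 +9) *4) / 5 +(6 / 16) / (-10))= 640 / 1021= 0.63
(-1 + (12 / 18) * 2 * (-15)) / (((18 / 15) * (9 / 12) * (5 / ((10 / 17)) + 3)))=-140 / 69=-2.03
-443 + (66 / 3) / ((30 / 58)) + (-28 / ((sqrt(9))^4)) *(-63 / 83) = -1494763 / 3735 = -400.20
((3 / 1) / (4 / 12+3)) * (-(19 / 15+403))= -363.84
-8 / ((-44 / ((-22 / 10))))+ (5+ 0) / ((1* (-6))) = -37 / 30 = -1.23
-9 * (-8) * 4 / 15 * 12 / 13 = 1152 / 65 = 17.72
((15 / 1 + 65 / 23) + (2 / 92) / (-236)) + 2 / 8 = 196233 / 10856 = 18.08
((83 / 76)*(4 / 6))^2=6889 / 12996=0.53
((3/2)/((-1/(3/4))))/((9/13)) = -13/8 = -1.62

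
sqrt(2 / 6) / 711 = sqrt(3) / 2133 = 0.00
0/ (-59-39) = 0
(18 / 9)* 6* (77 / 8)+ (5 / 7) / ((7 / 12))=11439 / 98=116.72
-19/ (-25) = 19/ 25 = 0.76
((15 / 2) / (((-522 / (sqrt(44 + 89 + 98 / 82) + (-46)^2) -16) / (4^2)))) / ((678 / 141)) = -2102598863880 / 1368834362929 -368010 *sqrt(225582) / 1368834362929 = -1.54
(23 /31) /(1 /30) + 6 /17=22.61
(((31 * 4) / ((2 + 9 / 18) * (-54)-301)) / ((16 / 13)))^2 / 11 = 162409 / 33456896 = 0.00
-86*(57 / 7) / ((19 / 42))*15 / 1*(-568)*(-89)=-1173817440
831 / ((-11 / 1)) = -831 / 11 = -75.55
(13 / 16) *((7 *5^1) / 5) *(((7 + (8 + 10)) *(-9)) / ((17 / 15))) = -1129.14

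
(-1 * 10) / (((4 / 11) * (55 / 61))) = -61 / 2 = -30.50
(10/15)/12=1/18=0.06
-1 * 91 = -91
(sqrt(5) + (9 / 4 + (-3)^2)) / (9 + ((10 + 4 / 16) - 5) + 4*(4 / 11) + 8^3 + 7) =44*sqrt(5) / 23527 + 495 / 23527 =0.03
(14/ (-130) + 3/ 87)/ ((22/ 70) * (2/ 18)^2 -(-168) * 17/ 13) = -78246/ 234810187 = -0.00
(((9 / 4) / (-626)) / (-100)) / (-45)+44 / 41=55087959 / 51332000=1.07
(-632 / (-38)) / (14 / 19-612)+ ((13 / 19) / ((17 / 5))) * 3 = 1081331 / 1875661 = 0.58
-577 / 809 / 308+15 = 3737003 / 249172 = 15.00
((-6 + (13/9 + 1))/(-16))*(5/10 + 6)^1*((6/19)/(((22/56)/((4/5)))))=2912/3135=0.93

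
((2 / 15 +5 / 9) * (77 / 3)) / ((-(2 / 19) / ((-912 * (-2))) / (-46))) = 14093696.71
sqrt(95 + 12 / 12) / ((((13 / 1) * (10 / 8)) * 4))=4 * sqrt(6) / 65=0.15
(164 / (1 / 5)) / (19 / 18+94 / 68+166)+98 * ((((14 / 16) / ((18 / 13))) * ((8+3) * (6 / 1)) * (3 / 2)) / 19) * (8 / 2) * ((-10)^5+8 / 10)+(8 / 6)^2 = -2844071103557758 / 22034205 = -129075276.53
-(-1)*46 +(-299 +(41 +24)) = -188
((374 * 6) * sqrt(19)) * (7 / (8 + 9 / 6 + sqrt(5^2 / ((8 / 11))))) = 4456.78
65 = 65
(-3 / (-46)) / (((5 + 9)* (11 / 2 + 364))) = 3 / 237958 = 0.00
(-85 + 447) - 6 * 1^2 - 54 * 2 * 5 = -184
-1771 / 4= -442.75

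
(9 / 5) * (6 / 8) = 27 / 20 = 1.35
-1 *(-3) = 3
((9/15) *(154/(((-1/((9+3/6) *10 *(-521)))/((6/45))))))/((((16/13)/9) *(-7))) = -12740013/20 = -637000.65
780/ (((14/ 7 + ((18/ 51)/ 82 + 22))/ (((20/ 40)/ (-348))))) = -3485/ 74646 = -0.05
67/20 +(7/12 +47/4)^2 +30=33383/180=185.46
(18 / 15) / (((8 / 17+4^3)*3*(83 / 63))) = 1071 / 227420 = 0.00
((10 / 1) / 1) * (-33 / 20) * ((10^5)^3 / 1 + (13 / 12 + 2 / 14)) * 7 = -924000000000001133 / 8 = -115500000000000141.62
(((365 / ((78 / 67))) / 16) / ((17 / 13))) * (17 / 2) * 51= 415735 / 64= 6495.86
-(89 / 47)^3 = -704969 / 103823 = -6.79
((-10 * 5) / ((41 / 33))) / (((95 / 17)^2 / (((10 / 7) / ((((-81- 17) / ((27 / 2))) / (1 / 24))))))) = 429165 / 40613944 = 0.01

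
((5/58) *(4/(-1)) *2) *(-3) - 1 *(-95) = 2815/29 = 97.07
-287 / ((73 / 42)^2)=-506268 / 5329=-95.00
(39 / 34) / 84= 13 / 952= 0.01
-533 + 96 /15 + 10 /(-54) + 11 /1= -69631 /135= -515.79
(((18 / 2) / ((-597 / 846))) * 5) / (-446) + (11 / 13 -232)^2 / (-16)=-400708262545 / 119995408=-3339.36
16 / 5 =3.20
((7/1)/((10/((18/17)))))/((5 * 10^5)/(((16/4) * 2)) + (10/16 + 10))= 56/4723025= 0.00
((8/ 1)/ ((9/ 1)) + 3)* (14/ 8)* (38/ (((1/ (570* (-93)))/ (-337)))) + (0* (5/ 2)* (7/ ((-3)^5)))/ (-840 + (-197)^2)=4619924575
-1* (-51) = 51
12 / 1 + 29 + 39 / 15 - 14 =148 / 5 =29.60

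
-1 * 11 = -11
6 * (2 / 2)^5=6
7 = 7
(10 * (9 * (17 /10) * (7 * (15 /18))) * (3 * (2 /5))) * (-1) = -1071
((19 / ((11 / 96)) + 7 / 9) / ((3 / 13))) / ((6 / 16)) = 1715272 / 891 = 1925.11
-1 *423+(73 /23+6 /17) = -419.47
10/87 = 0.11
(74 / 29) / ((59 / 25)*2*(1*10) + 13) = 370 / 8729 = 0.04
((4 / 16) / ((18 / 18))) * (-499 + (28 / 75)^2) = -2806091 / 22500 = -124.72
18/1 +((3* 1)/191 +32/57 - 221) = -2203778/10887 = -202.42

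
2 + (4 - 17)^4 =28563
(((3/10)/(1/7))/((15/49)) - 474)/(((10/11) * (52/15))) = -770781/5200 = -148.23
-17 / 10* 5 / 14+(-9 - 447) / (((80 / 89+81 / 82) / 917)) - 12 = -1743912505 / 7868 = -221646.23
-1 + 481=480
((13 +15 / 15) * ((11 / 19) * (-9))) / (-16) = 693 / 152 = 4.56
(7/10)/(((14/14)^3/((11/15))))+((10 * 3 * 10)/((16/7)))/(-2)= -39067/600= -65.11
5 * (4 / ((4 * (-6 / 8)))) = -20 / 3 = -6.67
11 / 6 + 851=5117 / 6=852.83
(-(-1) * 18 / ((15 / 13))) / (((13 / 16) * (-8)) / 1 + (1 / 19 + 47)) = 2964 / 7705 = 0.38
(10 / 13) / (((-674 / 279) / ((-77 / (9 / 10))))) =27.24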